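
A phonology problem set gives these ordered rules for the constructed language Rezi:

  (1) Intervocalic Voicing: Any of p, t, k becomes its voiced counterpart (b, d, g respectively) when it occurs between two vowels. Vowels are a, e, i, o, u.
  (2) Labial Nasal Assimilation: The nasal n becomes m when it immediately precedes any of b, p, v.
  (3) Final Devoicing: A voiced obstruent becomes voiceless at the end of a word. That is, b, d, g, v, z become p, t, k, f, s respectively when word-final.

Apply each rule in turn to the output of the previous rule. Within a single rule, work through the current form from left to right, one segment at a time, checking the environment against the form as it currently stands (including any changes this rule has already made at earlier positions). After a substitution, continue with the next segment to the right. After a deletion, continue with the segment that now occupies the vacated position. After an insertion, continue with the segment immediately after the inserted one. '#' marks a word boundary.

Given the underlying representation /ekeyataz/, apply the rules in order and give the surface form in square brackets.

[egeyadas]

(1) Intervocalic Voicing: [ekeyataz] → [egeyadaz]
(2) Labial Nasal Assimilation: no change — [egeyadaz]
(3) Final Devoicing: [egeyadaz] → [egeyadas]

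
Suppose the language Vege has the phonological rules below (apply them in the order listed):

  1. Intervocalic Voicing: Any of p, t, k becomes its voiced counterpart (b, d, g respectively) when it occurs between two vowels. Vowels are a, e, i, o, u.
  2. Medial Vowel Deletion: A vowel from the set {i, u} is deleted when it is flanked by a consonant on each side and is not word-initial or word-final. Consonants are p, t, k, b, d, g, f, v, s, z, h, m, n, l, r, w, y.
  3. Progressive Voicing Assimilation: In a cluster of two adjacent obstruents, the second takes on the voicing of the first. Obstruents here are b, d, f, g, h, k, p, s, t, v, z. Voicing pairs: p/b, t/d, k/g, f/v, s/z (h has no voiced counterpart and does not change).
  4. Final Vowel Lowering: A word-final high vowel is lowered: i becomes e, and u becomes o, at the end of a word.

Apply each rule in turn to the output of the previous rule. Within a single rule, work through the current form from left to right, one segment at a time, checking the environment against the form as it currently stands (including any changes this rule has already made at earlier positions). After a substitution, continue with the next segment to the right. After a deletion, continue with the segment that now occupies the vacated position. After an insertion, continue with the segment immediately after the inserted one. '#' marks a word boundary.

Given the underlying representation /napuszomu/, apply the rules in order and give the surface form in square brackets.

1 Intervocalic Voicing: [napuszomu] → [nabuszomu]
2 Medial Vowel Deletion: [nabuszomu] → [nabszomu]
3 Progressive Voicing Assimilation: [nabszomu] → [nabzzomu]
4 Final Vowel Lowering: [nabzzomu] → [nabzzomo]

[nabzzomo]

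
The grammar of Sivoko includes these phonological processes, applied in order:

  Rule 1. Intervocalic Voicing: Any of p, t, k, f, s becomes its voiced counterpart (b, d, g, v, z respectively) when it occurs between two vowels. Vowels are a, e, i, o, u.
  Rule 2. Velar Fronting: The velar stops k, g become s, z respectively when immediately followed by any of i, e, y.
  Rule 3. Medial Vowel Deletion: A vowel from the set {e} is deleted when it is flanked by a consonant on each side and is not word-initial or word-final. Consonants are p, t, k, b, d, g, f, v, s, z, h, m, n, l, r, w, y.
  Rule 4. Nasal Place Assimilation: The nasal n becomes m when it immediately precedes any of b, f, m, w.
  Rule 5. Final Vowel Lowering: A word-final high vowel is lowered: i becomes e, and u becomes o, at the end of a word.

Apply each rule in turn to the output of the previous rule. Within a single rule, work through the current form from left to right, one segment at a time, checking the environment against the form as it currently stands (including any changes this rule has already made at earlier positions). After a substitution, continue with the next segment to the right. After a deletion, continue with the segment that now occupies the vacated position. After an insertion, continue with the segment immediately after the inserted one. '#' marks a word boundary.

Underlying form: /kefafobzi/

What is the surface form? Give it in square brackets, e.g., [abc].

[svavobze]

Rule 1 Intervocalic Voicing: [kefafobzi] → [kevavobzi]
Rule 2 Velar Fronting: [kevavobzi] → [sevavobzi]
Rule 3 Medial Vowel Deletion: [sevavobzi] → [svavobzi]
Rule 4 Nasal Place Assimilation: no change — [svavobzi]
Rule 5 Final Vowel Lowering: [svavobzi] → [svavobze]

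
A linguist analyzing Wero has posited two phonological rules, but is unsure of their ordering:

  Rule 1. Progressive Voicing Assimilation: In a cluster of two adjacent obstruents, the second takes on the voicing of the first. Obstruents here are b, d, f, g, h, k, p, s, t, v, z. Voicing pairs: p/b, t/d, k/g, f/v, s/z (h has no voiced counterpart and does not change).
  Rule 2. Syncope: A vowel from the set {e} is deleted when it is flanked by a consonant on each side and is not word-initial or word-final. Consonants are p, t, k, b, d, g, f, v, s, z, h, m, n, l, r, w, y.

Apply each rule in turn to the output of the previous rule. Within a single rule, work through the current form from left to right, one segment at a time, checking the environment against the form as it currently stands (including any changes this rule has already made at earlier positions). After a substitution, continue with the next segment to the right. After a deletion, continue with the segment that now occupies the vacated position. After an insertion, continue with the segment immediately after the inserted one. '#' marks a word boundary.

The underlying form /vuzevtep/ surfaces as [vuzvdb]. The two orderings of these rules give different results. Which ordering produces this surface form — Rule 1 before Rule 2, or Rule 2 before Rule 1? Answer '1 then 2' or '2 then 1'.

Order 1 then 2:
  1 Progressive Voicing Assimilation: [vuzevtep] → [vuzevdep]
  2 Syncope: [vuzevdep] → [vuzvdp]
  result: [vuzvdp]
Order 2 then 1:
  2 Syncope: [vuzevtep] → [vuzvtp]
  1 Progressive Voicing Assimilation: [vuzvtp] → [vuzvdb]
  result: [vuzvdb]

2 then 1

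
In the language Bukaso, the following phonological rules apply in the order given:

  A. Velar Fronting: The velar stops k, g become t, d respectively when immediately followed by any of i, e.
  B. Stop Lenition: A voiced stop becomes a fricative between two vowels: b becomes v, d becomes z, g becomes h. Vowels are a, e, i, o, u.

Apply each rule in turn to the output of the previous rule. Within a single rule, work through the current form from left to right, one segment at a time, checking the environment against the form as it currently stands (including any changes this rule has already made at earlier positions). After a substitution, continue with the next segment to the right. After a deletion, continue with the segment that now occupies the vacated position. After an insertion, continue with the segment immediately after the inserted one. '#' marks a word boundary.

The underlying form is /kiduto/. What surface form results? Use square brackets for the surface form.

A Velar Fronting: [kiduto] → [tiduto]
B Stop Lenition: [tiduto] → [tizuto]

[tizuto]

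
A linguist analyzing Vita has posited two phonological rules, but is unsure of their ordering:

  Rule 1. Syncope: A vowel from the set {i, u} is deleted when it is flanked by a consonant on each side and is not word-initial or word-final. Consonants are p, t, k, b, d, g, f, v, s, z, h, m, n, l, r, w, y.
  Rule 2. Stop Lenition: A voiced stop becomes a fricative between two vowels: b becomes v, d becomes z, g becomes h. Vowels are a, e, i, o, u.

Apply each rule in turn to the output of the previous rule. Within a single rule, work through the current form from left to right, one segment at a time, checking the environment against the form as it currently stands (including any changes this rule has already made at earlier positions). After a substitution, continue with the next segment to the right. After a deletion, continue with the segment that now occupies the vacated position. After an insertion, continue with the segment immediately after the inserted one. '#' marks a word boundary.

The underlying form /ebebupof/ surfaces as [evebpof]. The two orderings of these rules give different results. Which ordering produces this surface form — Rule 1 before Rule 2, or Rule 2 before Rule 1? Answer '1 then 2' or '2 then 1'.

Order 1 then 2:
  1 Syncope: [ebebupof] → [ebebpof]
  2 Stop Lenition: [ebebpof] → [evebpof]
  result: [evebpof]
Order 2 then 1:
  2 Stop Lenition: [ebebupof] → [evevupof]
  1 Syncope: [evevupof] → [evevpof]
  result: [evevpof]

1 then 2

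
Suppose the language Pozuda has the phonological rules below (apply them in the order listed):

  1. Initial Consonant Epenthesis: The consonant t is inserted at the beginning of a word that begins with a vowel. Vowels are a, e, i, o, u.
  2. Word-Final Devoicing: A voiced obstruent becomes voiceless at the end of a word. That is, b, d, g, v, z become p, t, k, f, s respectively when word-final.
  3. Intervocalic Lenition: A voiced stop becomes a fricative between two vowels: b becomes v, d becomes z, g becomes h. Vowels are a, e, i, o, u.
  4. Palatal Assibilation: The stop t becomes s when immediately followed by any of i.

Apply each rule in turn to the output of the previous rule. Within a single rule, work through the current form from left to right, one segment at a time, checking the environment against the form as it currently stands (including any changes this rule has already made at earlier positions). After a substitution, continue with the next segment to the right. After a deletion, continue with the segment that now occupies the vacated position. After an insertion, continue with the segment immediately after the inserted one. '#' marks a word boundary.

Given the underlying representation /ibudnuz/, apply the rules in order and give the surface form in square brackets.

[sivudnus]

1 Initial Consonant Epenthesis: [ibudnuz] → [tibudnuz]
2 Word-Final Devoicing: [tibudnuz] → [tibudnus]
3 Intervocalic Lenition: [tibudnus] → [tivudnus]
4 Palatal Assibilation: [tivudnus] → [sivudnus]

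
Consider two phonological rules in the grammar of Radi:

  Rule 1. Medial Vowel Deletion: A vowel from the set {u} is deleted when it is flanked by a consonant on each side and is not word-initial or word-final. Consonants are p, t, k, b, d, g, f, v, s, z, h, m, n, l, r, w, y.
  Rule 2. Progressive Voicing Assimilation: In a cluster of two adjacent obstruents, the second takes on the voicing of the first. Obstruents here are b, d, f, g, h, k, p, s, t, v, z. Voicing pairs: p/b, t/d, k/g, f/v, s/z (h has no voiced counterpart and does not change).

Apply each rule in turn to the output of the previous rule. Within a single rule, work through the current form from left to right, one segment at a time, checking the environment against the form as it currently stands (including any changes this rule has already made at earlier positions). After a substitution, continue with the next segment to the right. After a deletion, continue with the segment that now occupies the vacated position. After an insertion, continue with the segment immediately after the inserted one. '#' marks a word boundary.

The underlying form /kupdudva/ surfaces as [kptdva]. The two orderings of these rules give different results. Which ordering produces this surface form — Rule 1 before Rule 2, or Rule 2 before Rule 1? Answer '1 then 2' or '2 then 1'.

2 then 1

Order 1 then 2:
  1 Medial Vowel Deletion: [kupdudva] → [kpddva]
  2 Progressive Voicing Assimilation: [kpddva] → [kpttfa]
  result: [kpttfa]
Order 2 then 1:
  2 Progressive Voicing Assimilation: [kupdudva] → [kuptudva]
  1 Medial Vowel Deletion: [kuptudva] → [kptdva]
  result: [kptdva]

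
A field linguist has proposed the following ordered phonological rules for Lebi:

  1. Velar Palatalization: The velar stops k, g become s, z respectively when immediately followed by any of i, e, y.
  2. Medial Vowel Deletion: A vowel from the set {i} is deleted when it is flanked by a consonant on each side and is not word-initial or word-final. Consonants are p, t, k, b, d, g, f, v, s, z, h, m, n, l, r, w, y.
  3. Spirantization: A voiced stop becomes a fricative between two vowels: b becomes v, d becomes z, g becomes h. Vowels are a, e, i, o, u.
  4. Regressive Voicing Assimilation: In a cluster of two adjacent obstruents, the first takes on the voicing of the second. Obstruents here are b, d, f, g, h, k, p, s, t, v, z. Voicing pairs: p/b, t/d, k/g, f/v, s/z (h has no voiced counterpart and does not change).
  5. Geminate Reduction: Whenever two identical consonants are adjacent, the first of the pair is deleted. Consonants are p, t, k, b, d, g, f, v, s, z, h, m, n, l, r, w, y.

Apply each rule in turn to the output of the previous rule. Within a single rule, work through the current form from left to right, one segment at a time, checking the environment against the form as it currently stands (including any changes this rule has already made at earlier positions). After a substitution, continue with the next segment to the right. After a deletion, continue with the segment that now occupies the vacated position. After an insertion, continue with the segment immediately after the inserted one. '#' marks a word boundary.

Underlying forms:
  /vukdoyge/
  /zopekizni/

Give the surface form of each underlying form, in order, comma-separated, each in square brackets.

/vukdoyge/:
  1 Velar Palatalization: [vukdoyge] → [vukdoyze]
  2 Medial Vowel Deletion: no change — [vukdoyze]
  3 Spirantization: no change — [vukdoyze]
  4 Regressive Voicing Assimilation: [vukdoyze] → [vugdoyze]
  5 Geminate Reduction: no change — [vugdoyze]
/zopekizni/:
  1 Velar Palatalization: [zopekizni] → [zopesizni]
  2 Medial Vowel Deletion: [zopesizni] → [zopeszni]
  3 Spirantization: no change — [zopeszni]
  4 Regressive Voicing Assimilation: [zopeszni] → [zopezzni]
  5 Geminate Reduction: [zopezzni] → [zopezni]

[vugdoyze], [zopezni]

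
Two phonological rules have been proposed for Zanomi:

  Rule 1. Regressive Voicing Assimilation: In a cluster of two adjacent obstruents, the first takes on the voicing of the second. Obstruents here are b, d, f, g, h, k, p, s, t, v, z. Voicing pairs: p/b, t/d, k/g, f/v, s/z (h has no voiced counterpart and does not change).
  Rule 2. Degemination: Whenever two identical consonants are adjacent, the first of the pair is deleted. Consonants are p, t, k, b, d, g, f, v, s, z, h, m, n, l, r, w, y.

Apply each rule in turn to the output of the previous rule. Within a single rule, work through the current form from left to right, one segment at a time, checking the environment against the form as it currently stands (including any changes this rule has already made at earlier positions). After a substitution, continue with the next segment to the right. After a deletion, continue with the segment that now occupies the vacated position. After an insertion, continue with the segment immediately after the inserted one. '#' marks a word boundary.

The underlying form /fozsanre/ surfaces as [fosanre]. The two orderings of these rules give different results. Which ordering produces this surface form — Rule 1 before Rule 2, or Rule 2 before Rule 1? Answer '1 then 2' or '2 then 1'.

Order 1 then 2:
  1 Regressive Voicing Assimilation: [fozsanre] → [fossanre]
  2 Degemination: [fossanre] → [fosanre]
  result: [fosanre]
Order 2 then 1:
  2 Degemination: no change — [fozsanre]
  1 Regressive Voicing Assimilation: [fozsanre] → [fossanre]
  result: [fossanre]

1 then 2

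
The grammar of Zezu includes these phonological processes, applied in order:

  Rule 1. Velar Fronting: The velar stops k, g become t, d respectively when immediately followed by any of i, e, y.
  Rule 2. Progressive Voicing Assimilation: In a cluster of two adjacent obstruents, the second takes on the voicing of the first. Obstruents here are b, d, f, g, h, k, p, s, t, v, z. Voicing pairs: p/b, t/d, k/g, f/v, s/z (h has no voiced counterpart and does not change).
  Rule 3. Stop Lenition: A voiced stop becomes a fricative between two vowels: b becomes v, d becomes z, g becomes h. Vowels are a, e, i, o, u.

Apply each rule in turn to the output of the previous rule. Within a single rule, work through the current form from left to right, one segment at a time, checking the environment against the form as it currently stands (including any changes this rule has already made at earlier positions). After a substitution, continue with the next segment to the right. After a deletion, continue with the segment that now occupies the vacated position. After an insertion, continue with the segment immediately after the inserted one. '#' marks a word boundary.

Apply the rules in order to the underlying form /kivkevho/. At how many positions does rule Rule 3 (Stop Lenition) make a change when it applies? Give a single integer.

0

Rule 1 Velar Fronting: [kivkevho] → [tivtevho]
Rule 2 Progressive Voicing Assimilation: [tivtevho] → [tivdevho]
Rule 3 Stop Lenition: no change — [tivdevho]
Rule Rule 3 changed 0 position(s).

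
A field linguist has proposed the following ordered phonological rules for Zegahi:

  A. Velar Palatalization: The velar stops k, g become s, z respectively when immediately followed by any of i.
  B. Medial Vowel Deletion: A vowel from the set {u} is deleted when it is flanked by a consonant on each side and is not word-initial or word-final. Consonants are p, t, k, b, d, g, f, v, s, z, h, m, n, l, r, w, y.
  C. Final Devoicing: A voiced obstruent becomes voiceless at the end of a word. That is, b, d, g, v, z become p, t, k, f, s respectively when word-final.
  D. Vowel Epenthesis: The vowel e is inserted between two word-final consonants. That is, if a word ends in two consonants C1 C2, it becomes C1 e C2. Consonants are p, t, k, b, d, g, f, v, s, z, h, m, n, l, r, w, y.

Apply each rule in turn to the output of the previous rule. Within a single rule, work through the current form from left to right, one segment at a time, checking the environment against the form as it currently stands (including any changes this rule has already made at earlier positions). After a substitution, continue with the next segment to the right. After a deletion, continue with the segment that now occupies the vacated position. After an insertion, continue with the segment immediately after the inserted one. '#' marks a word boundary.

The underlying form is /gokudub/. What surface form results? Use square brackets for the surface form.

[gokdep]

A Velar Palatalization: no change — [gokudub]
B Medial Vowel Deletion: [gokudub] → [gokdb]
C Final Devoicing: [gokdb] → [gokdp]
D Vowel Epenthesis: [gokdp] → [gokdep]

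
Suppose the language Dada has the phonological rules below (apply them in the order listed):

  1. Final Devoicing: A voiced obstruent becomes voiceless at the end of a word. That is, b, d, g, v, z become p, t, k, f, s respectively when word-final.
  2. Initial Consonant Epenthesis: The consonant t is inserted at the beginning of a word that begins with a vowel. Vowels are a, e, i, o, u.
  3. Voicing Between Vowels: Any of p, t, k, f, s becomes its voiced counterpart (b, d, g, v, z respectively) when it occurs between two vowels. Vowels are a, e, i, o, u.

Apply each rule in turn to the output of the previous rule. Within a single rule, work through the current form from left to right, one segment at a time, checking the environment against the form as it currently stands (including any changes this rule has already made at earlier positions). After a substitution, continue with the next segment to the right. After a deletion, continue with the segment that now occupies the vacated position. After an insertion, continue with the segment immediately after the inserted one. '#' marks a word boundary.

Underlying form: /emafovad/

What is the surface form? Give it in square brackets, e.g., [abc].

1 Final Devoicing: [emafovad] → [emafovat]
2 Initial Consonant Epenthesis: [emafovat] → [temafovat]
3 Voicing Between Vowels: [temafovat] → [temavovat]

[temavovat]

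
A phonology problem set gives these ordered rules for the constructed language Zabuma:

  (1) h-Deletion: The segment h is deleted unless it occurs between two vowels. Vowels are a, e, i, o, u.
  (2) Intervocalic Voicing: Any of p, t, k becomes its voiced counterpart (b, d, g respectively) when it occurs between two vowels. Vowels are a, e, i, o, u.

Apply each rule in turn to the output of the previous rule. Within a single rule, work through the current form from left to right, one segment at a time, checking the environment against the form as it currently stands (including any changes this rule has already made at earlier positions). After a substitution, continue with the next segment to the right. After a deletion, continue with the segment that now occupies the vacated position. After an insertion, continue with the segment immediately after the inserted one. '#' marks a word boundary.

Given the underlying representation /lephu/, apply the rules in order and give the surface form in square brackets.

(1) h-Deletion: [lephu] → [lepu]
(2) Intervocalic Voicing: [lepu] → [lebu]

[lebu]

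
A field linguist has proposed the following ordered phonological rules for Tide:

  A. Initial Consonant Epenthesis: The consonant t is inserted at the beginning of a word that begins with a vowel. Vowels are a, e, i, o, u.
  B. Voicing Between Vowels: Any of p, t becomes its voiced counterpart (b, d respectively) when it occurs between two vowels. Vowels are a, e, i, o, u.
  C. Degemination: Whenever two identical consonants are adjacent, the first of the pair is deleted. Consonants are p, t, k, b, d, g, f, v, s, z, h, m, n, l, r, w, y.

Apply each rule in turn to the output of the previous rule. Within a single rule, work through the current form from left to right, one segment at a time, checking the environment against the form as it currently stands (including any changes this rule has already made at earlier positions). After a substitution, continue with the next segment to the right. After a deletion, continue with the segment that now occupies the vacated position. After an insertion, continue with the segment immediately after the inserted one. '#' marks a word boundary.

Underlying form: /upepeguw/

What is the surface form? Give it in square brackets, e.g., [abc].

[tubebeguw]

A Initial Consonant Epenthesis: [upepeguw] → [tupepeguw]
B Voicing Between Vowels: [tupepeguw] → [tubebeguw]
C Degemination: no change — [tubebeguw]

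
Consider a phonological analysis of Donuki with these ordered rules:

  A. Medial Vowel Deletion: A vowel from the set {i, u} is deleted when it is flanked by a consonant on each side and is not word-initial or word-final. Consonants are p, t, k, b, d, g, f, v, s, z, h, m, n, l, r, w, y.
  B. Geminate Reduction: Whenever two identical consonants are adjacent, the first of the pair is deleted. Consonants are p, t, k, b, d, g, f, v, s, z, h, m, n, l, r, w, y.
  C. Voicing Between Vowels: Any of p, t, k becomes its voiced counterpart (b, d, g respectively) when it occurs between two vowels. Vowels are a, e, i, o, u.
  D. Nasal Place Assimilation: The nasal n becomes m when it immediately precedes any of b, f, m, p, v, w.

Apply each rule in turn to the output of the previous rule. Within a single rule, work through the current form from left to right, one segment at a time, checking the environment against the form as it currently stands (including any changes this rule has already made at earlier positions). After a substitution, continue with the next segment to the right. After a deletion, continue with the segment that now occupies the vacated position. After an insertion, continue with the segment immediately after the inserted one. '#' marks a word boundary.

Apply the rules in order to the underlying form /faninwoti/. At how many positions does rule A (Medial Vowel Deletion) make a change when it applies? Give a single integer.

A Medial Vowel Deletion: [faninwoti] → [fannwoti]
B Geminate Reduction: [fannwoti] → [fanwoti]
C Voicing Between Vowels: [fanwoti] → [fanwodi]
D Nasal Place Assimilation: [fanwodi] → [famwodi]
Rule A changed 1 position(s).

1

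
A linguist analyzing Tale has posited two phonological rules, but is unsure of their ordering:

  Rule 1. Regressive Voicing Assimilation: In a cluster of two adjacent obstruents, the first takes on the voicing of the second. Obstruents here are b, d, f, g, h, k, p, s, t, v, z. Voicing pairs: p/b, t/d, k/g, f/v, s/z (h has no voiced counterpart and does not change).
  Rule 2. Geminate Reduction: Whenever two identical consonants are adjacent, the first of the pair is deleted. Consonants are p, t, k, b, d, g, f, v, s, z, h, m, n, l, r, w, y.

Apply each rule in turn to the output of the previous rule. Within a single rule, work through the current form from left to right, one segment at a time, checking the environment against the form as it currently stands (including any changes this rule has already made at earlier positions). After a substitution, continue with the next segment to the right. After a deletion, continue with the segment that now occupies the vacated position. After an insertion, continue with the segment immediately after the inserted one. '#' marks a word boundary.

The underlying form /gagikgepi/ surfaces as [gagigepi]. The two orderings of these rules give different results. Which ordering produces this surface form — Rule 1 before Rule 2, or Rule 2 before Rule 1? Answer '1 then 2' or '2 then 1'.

Order 1 then 2:
  1 Regressive Voicing Assimilation: [gagikgepi] → [gagiggepi]
  2 Geminate Reduction: [gagiggepi] → [gagigepi]
  result: [gagigepi]
Order 2 then 1:
  2 Geminate Reduction: no change — [gagikgepi]
  1 Regressive Voicing Assimilation: [gagikgepi] → [gagiggepi]
  result: [gagiggepi]

1 then 2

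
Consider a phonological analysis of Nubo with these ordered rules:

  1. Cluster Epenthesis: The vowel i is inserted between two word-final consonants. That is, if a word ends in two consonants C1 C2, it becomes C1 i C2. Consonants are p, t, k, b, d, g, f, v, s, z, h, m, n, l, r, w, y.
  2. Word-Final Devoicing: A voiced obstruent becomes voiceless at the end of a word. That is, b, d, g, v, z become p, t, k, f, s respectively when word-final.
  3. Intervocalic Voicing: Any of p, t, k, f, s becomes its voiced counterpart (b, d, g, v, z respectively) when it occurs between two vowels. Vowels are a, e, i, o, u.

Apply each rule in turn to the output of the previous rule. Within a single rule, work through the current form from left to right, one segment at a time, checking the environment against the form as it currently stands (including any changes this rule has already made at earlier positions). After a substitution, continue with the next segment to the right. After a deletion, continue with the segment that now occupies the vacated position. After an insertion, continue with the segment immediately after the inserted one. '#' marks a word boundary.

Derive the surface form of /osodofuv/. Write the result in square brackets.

[ozodovuf]

1 Cluster Epenthesis: no change — [osodofuv]
2 Word-Final Devoicing: [osodofuv] → [osodofuf]
3 Intervocalic Voicing: [osodofuf] → [ozodovuf]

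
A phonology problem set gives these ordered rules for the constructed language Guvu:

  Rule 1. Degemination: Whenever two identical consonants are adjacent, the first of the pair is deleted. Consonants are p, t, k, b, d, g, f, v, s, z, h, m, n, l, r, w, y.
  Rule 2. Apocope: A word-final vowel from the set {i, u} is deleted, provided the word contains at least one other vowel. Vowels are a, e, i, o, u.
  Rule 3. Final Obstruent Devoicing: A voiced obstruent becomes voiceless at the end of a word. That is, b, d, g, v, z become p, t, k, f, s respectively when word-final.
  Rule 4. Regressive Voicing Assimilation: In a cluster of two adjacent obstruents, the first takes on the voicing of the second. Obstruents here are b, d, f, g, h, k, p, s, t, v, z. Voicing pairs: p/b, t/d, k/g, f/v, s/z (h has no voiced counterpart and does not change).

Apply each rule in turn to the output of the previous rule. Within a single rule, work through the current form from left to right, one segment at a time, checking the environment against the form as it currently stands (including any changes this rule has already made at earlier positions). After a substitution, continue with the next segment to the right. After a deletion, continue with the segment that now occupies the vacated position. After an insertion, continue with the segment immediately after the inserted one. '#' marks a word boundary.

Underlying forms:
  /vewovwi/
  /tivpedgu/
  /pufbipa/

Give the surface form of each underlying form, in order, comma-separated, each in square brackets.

[vewovw], [tifpetk], [puvbipa]

/vewovwi/:
  Rule 1 Degemination: no change — [vewovwi]
  Rule 2 Apocope: [vewovwi] → [vewovw]
  Rule 3 Final Obstruent Devoicing: no change — [vewovw]
  Rule 4 Regressive Voicing Assimilation: no change — [vewovw]
/tivpedgu/:
  Rule 1 Degemination: no change — [tivpedgu]
  Rule 2 Apocope: [tivpedgu] → [tivpedg]
  Rule 3 Final Obstruent Devoicing: [tivpedg] → [tivpedk]
  Rule 4 Regressive Voicing Assimilation: [tivpedk] → [tifpetk]
/pufbipa/:
  Rule 1 Degemination: no change — [pufbipa]
  Rule 2 Apocope: no change — [pufbipa]
  Rule 3 Final Obstruent Devoicing: no change — [pufbipa]
  Rule 4 Regressive Voicing Assimilation: [pufbipa] → [puvbipa]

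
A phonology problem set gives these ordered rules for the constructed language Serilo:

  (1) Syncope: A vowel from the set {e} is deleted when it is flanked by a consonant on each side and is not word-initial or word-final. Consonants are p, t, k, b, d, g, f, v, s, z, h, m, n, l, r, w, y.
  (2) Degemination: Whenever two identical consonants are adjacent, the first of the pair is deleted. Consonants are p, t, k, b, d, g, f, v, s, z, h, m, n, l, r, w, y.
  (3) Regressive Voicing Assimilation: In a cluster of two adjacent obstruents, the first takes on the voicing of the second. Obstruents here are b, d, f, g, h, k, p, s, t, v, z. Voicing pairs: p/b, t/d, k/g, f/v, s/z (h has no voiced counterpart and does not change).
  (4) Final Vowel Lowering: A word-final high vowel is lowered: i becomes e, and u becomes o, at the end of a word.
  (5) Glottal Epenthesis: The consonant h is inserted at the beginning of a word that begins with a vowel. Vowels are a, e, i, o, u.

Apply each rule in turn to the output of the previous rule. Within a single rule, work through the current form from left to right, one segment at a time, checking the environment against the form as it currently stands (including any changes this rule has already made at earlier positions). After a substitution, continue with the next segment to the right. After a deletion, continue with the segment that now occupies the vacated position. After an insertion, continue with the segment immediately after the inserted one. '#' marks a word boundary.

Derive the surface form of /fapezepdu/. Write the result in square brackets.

(1) Syncope: [fapezepdu] → [fapzpdu]
(2) Degemination: no change — [fapzpdu]
(3) Regressive Voicing Assimilation: [fapzpdu] → [fabsbdu]
(4) Final Vowel Lowering: [fabsbdu] → [fabsbdo]
(5) Glottal Epenthesis: no change — [fabsbdo]

[fabsbdo]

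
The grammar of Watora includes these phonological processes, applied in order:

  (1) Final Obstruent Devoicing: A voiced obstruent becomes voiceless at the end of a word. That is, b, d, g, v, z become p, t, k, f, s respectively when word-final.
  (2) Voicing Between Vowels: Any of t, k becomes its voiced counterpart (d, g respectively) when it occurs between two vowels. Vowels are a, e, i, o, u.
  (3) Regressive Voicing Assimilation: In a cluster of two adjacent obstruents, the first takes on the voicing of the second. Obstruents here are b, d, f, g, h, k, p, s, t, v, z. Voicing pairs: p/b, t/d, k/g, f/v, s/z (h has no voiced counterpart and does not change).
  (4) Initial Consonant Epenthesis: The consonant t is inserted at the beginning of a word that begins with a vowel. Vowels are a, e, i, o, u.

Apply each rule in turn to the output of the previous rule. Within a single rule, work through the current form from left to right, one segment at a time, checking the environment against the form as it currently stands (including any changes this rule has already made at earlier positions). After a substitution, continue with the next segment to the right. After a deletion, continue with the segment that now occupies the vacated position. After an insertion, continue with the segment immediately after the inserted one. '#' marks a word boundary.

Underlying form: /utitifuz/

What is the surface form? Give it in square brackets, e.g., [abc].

[tudidifus]

(1) Final Obstruent Devoicing: [utitifuz] → [utitifus]
(2) Voicing Between Vowels: [utitifus] → [udidifus]
(3) Regressive Voicing Assimilation: no change — [udidifus]
(4) Initial Consonant Epenthesis: [udidifus] → [tudidifus]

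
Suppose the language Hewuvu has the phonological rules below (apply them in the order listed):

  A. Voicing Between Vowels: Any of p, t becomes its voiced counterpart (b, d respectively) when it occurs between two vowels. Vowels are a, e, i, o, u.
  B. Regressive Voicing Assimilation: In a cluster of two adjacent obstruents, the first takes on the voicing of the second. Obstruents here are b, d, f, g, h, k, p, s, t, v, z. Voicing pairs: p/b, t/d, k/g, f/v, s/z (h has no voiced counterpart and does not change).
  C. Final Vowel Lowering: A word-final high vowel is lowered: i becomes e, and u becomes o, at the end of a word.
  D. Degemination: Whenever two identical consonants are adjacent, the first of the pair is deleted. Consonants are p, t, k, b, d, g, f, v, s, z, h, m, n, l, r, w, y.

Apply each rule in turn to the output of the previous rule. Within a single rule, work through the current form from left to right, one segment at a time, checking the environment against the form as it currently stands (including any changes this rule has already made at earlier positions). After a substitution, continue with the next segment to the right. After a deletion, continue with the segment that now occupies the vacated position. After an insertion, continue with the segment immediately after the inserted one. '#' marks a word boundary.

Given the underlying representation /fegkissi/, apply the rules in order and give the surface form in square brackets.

A Voicing Between Vowels: no change — [fegkissi]
B Regressive Voicing Assimilation: [fegkissi] → [fekkissi]
C Final Vowel Lowering: [fekkissi] → [fekkisse]
D Degemination: [fekkisse] → [fekise]

[fekise]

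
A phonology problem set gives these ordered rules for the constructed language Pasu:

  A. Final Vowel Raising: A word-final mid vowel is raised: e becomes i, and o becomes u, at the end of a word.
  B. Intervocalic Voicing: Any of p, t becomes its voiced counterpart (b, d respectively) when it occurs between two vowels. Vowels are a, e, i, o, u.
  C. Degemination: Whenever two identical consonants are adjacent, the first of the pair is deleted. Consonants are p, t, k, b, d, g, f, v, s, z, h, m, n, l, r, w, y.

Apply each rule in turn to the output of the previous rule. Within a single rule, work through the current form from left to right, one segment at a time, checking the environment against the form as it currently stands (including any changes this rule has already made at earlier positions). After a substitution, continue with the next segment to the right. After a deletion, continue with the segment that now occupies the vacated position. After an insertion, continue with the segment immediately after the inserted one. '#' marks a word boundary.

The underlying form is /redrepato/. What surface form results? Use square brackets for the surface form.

A Final Vowel Raising: [redrepato] → [redrepatu]
B Intervocalic Voicing: [redrepatu] → [redrebadu]
C Degemination: no change — [redrebadu]

[redrebadu]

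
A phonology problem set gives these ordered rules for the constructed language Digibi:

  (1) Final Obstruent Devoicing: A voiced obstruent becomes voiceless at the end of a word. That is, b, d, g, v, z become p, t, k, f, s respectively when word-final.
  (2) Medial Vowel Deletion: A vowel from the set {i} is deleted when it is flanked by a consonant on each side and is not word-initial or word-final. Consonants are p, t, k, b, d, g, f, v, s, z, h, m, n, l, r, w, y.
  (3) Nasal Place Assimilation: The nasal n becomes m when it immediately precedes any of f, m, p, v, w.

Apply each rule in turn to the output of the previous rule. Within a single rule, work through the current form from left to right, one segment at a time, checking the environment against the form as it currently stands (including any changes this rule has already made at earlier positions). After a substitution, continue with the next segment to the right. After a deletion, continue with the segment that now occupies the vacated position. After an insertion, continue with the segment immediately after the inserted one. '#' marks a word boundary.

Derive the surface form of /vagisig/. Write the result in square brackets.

(1) Final Obstruent Devoicing: [vagisig] → [vagisik]
(2) Medial Vowel Deletion: [vagisik] → [vagsk]
(3) Nasal Place Assimilation: no change — [vagsk]

[vagsk]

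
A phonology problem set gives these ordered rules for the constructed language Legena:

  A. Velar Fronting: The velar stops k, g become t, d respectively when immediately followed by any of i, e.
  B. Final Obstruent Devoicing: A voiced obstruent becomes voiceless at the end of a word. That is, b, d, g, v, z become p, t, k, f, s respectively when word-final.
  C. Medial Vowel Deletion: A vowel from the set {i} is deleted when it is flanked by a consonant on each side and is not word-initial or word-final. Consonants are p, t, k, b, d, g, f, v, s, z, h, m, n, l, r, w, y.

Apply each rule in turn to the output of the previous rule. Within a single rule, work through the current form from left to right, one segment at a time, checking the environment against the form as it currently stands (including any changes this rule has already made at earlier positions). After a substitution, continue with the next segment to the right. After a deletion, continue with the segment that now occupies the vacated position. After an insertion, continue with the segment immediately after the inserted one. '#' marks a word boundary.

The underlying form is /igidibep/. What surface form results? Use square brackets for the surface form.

[iddbep]

A Velar Fronting: [igidibep] → [ididibep]
B Final Obstruent Devoicing: no change — [ididibep]
C Medial Vowel Deletion: [ididibep] → [iddbep]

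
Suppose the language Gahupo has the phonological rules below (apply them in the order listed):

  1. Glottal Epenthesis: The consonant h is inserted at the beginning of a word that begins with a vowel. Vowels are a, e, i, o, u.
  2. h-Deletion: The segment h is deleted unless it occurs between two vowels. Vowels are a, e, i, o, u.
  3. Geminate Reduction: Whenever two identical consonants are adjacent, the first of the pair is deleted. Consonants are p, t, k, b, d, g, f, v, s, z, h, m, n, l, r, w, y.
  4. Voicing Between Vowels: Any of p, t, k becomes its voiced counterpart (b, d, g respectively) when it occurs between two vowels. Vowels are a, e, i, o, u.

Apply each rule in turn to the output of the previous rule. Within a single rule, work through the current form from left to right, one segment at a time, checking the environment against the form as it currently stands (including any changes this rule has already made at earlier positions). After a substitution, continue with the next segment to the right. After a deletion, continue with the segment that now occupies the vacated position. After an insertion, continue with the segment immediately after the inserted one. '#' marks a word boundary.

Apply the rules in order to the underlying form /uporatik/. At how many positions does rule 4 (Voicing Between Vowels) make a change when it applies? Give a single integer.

2

1 Glottal Epenthesis: [uporatik] → [huporatik]
2 h-Deletion: [huporatik] → [uporatik]
3 Geminate Reduction: no change — [uporatik]
4 Voicing Between Vowels: [uporatik] → [uboradik]
Rule 4 changed 2 position(s).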